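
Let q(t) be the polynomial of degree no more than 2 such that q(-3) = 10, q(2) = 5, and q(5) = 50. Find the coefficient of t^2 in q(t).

Write q(t) = at^2 + bt + c. Substituting each data point gives a linear system:
  9a - 3b + c = 10
  4a + 2b + c = 5
  25a + 5b + c = 50
Solving the system yields a = 2, b = 1, c = -5.
So q(t) = 2t^2 + t - 5.
The leading coefficient is 2.

2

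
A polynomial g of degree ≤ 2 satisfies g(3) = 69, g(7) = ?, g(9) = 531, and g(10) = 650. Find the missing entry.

329

The 3 known points determine the degree-2 polynomial uniquely.
Write g(s) = as^2 + bs + c. Substituting each data point gives a linear system:
  9a + 3b + c = 69
  81a + 9b + c = 531
  100a + 10b + c = 650
Solving the system yields a = 6, b = 5, c = 0.
So g(s) = 6s^2 + 5s.
Then g(7) = 329.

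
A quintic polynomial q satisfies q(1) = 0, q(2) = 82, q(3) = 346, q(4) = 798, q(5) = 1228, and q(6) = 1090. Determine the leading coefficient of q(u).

-1

Write q(u) = au^5 + bu^4 + cu^3 + du^2 + eu + k. Substituting each data point gives a linear system:
  a + b + c + d + e + k = 0
  32a + 16b + 8c + 4d + 2e + k = 82
  243a + 81b + 27c + 9d + 3e + k = 346
  1024a + 256b + 64c + 16d + 4e + k = 798
  3125a + 625b + 125c + 25d + 5e + k = 1228
  7776a + 1296b + 216c + 36d + 6e + k = 1090
Solving the system yields a = -1, b = 6, c = 6, d = -5, e = -4, k = -2.
So q(u) = -u^5 + 6u^4 + 6u^3 - 5u^2 - 4u - 2.
The leading coefficient is -1.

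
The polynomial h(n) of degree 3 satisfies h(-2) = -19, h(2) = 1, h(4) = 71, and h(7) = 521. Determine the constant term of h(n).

3

Write h(n) = an^3 + bn^2 + cn + d. Substituting each data point gives a linear system:
  -8a + 4b - 2c + d = -19
  8a + 4b + 2c + d = 1
  64a + 16b + 4c + d = 71
  343a + 49b + 7c + d = 521
Solving the system yields a = 2, b = -3, c = -3, d = 3.
So h(n) = 2n³ - 3n² - 3n + 3.
The constant term is 3.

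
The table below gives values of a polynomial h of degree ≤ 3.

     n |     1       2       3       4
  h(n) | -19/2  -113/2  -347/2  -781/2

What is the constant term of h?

-5/2

Write h(n) = an^3 + bn^2 + cn + d. Substituting each data point gives a linear system:
  a + b + c + d = -19/2
  8a + 4b + 2c + d = -113/2
  27a + 9b + 3c + d = -347/2
  64a + 16b + 4c + d = -781/2
Solving the system yields a = -5, b = -5, c = 3, d = -5/2.
So h(n) = -5n^3 - 5n^2 + 3n - 5/2.
The constant term is -5/2.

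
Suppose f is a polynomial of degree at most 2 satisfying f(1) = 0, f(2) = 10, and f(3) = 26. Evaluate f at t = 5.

76

Write f(t) = at^2 + bt + c. Substituting each data point gives a linear system:
  a + b + c = 0
  4a + 2b + c = 10
  9a + 3b + c = 26
Solving the system yields a = 3, b = 1, c = -4.
So f(t) = 3t^2 + t - 4.
Then f(5) = 76.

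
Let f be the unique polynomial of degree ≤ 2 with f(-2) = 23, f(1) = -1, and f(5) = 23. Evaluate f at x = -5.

83

Write f(x) = ax^2 + bx + c. Substituting each data point gives a linear system:
  4a - 2b + c = 23
  a + b + c = -1
  25a + 5b + c = 23
Solving the system yields a = 2, b = -6, c = 3.
So f(x) = 2x^2 - 6x + 3.
Then f(-5) = 83.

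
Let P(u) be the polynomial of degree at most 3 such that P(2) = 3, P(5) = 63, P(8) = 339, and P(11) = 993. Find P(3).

Write P(u) = au^3 + bu^2 + cu + d. Substituting each data point gives a linear system:
  8a + 4b + 2c + d = 3
  125a + 25b + 5c + d = 63
  512a + 64b + 8c + d = 339
  1331a + 121b + 11c + d = 993
Solving the system yields a = 1, b = -3, c = 2, d = 3.
So P(u) = u^3 - 3u^2 + 2u + 3.
Then P(3) = 9.

9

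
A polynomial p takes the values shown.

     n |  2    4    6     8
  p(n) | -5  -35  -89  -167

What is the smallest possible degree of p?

Forward differences of the values at n = 2, 4, 6, 8:
  p  : -5  -35  -89  -167
  Δ  : -30  -54  -78
  Δ^2: -24  -24
  Δ^3: 0
The second differences are constant (-24) and nonzero, while all higher differences vanish, so the minimal degree is 2.

2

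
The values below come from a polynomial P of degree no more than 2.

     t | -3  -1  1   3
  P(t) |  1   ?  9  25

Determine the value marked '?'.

1

On equispaced nodes a degree-2 polynomial has vanishing third forward difference, so
  - P(-3) + 3·P(-1) - 3·P(1) + P(3) = 0.
Substituting the known values and solving for P(-1):
  3·P(-1) = 3
  P(-1) = 1.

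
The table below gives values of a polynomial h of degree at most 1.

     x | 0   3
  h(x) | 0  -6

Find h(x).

h(x) = -2x

Write h(x) = ax + b. Substituting each data point gives a linear system:
  b = 0
  3a + b = -6
Solving the system yields a = -2, b = 0.
So h(x) = -2x.
Check: h(3) = -6. ✓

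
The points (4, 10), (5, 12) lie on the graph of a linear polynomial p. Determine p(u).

p(u) = 2u + 2

Write p(u) = au + b. Substituting each data point gives a linear system:
  4a + b = 10
  5a + b = 12
Solving the system yields a = 2, b = 2.
So p(u) = 2u + 2.
Check: p(5) = 12. ✓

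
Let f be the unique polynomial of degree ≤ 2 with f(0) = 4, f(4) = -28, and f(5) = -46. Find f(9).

Write f(u) = au^2 + bu + c. Substituting each data point gives a linear system:
  c = 4
  16a + 4b + c = -28
  25a + 5b + c = -46
Solving the system yields a = -2, b = 0, c = 4.
So f(u) = -2u^2 + 4.
Then f(9) = -158.

-158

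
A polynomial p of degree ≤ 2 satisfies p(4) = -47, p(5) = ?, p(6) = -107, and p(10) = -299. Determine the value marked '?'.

The 3 known points determine the degree-2 polynomial uniquely.
Write p(s) = as^2 + bs + c. Substituting each data point gives a linear system:
  16a + 4b + c = -47
  36a + 6b + c = -107
  100a + 10b + c = -299
Solving the system yields a = -3, b = 0, c = 1.
So p(s) = -3s² + 1.
Then p(5) = -74.

-74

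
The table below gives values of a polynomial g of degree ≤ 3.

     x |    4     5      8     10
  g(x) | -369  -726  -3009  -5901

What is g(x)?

g(x) = -6x^3 + x^2 - 1

Using the Lagrange interpolation formula with nodes 4, 5, 8, 10:
  L_0(x) = (x - 5)(x - 8)(x - 10) / -24
  L_1(x) = (x - 4)(x - 8)(x - 10) / 15
  L_2(x) = (x - 4)(x - 5)(x - 10) / -24
  L_3(x) = (x - 4)(x - 5)(x - 8) / 60
Then g(x) = -369·L_0(x) - 726·L_1(x) - 3009·L_2(x) - 5901·L_3(x).
Expanding and collecting terms gives g(x) = -6x^3 + x^2 - 1.
Check: g(4) = -369. ✓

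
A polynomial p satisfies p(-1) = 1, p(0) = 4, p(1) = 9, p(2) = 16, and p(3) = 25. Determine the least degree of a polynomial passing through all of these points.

2

Forward differences of the values at s = -1, 0, 1, 2, 3:
  p  : 1  4  9  16  25
  Δ  : 3  5  7  9
  Δ^2: 2  2  2
  Δ^3: 0  0
  Δ^4: 0
The second differences are constant (2) and nonzero, while all higher differences vanish, so the minimal degree is 2.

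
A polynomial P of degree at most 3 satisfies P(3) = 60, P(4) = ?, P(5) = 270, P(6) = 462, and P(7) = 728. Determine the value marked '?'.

The 4 known points determine the degree-3 polynomial uniquely.
Write P(n) = an^3 + bn^2 + cn + d. Substituting each data point gives a linear system:
  27a + 9b + 3c + d = 60
  125a + 25b + 5c + d = 270
  216a + 36b + 6c + d = 462
  343a + 49b + 7c + d = 728
Solving the system yields a = 2, b = 1, c = -1, d = 0.
So P(n) = 2n³ + n² - n.
Then P(4) = 140.

140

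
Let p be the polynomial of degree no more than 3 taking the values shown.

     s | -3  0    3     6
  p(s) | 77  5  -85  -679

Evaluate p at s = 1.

Write p(s) = as^3 + bs^2 + cs + d. Substituting each data point gives a linear system:
  -27a + 9b - 3c + d = 77
  d = 5
  27a + 9b + 3c + d = -85
  216a + 36b + 6c + d = -679
Solving the system yields a = -3, b = -1, c = 0, d = 5.
So p(s) = -3s³ - s² + 5.
Then p(1) = 1.

1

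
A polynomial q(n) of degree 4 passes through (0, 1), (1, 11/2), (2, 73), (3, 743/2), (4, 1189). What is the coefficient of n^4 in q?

Write q(n) = an^4 + bn^3 + cn^2 + dn + e. Substituting each data point gives a linear system:
  e = 1
  a + b + c + d + e = 11/2
  16a + 8b + 4c + 2d + e = 73
  81a + 27b + 9c + 3d + e = 743/2
  256a + 64b + 16c + 4d + e = 1189
Solving the system yields a = 5, b = -2, c = 5/2, d = -1, e = 1.
So q(n) = 5n^4 - 2n^3 + (5/2)n^2 - n + 1.
The leading coefficient is 5.

5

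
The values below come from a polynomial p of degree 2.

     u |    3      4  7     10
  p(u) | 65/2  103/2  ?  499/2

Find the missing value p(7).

265/2

The 3 known points determine the degree-2 polynomial uniquely.
Write p(u) = au^2 + bu + c. Substituting each data point gives a linear system:
  9a + 3b + c = 65/2
  16a + 4b + c = 103/2
  100a + 10b + c = 499/2
Solving the system yields a = 2, b = 5, c = -1/2.
So p(u) = 2u² + 5u - 1/2.
Then p(7) = 265/2.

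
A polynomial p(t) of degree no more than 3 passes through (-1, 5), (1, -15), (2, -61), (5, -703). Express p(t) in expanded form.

Write p(t) = at^3 + bt^2 + ct + d. Substituting each data point gives a linear system:
  -a + b - c + d = 5
  a + b + c + d = -15
  8a + 4b + 2c + d = -61
  125a + 25b + 5c + d = -703
Solving the system yields a = -5, b = -2, c = -5, d = -3.
So p(t) = -5t³ - 2t² - 5t - 3.
Check: p(2) = -61. ✓

p(t) = -5t^3 - 2t^2 - 5t - 3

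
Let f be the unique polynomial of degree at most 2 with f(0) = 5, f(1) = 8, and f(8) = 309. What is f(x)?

Write f(x) = ax^2 + bx + c. Substituting each data point gives a linear system:
  c = 5
  a + b + c = 8
  64a + 8b + c = 309
Solving the system yields a = 5, b = -2, c = 5.
So f(x) = 5x² - 2x + 5.
Check: f(0) = 5. ✓

f(x) = 5x^2 - 2x + 5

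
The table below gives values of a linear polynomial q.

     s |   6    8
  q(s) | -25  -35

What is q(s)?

Write q(s) = as + b. Substituting each data point gives a linear system:
  6a + b = -25
  8a + b = -35
Solving the system yields a = -5, b = 5.
So q(s) = -5s + 5.
Check: q(6) = -25. ✓

q(s) = -5s + 5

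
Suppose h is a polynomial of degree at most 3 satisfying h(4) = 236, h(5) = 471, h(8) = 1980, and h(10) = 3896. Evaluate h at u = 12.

Write h(u) = au^3 + bu^2 + cu + d. Substituting each data point gives a linear system:
  64a + 16b + 4c + d = 236
  125a + 25b + 5c + d = 471
  512a + 64b + 8c + d = 1980
  1000a + 100b + 10c + d = 3896
Solving the system yields a = 4, b = -1, c = 0, d = -4.
So h(u) = 4u^3 - u^2 - 4.
Then h(12) = 6764.

6764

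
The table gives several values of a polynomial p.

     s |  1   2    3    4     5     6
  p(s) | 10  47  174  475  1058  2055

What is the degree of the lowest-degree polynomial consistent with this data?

Forward differences of the values at s = 1, 2, 3, 4, 5, 6:
  p  : 10  47  174  475  1058  2055
  Δ  : 37  127  301  583  997
  Δ^2: 90  174  282  414
  Δ^3: 84  108  132
  Δ^4: 24  24
  Δ^5: 0
The fourth differences are constant (24) and nonzero, while all higher differences vanish, so the minimal degree is 4.

4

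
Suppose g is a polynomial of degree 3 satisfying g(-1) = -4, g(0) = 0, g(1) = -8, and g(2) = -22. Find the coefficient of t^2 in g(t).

Write g(t) = at^3 + bt^2 + ct + d. Substituting each data point gives a linear system:
  -a + b - c + d = -4
  d = 0
  a + b + c + d = -8
  8a + 4b + 2c + d = -22
Solving the system yields a = 1, b = -6, c = -3, d = 0.
So g(t) = t^3 - 6t^2 - 3t.
The coefficient of t^2 is -6.

-6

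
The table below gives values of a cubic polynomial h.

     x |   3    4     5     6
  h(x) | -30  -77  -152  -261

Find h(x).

Write h(x) = ax^3 + bx^2 + cx + d. Substituting each data point gives a linear system:
  27a + 9b + 3c + d = -30
  64a + 16b + 4c + d = -77
  125a + 25b + 5c + d = -152
  216a + 36b + 6c + d = -261
Solving the system yields a = -1, b = -2, c = 4, d = 3.
So h(x) = -x³ - 2x² + 4x + 3.
Check: h(4) = -77. ✓

h(x) = -x^3 - 2x^2 + 4x + 3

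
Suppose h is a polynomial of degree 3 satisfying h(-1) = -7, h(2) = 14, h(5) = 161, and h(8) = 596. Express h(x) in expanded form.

h(x) = x^3 + x^2 + 3x - 4

Write h(x) = ax^3 + bx^2 + cx + d. Substituting each data point gives a linear system:
  -a + b - c + d = -7
  8a + 4b + 2c + d = 14
  125a + 25b + 5c + d = 161
  512a + 64b + 8c + d = 596
Solving the system yields a = 1, b = 1, c = 3, d = -4.
So h(x) = x^3 + x^2 + 3x - 4.
Check: h(2) = 14. ✓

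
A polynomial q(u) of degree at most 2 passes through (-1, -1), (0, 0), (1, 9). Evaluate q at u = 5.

Forward differences of the values at u = -1, 0, 1:
  q  : -1  0  9
  Δ  : 1  9
  Δ^2: 8
The second differences are constant, confirming degree 2.
Interpolating (Newton forward form) and evaluating at u = 5 gives q(5) = 125.

125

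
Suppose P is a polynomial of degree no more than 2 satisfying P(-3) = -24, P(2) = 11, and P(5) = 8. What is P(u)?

Write P(u) = au^2 + bu + c. Substituting each data point gives a linear system:
  9a - 3b + c = -24
  4a + 2b + c = 11
  25a + 5b + c = 8
Solving the system yields a = -1, b = 6, c = 3.
So P(u) = -u^2 + 6u + 3.
Check: P(2) = 11. ✓

P(u) = -u^2 + 6u + 3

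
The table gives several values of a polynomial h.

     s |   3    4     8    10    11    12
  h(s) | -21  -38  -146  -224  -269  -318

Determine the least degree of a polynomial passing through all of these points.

2

Divided differences on the nodes 3, 4, 8, 10, 11, 12:
  order 0: -21  -38  -146  -224  -269  -318
  order 1: -17  -27  -39  -45  -49
  order 2: -2  -2  -2  -2
  order 3: 0  0  0
  order 4: 0  0
  order 5: 0
The order-2 divided differences are all -2 (nonzero) and every higher order vanishes, so the data lies on a polynomial of degree exactly 2.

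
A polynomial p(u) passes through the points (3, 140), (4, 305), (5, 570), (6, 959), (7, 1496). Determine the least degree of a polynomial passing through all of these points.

3

Forward differences of the values at u = 3, 4, 5, 6, 7:
  p  : 140  305  570  959  1496
  Δ  : 165  265  389  537
  Δ^2: 100  124  148
  Δ^3: 24  24
  Δ^4: 0
The third differences are constant (24) and nonzero, while all higher differences vanish, so the minimal degree is 3.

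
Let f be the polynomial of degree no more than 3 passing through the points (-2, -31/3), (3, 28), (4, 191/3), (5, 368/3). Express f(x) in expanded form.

f(x) = x^3 - (1/3)x^2 + x + 1

Using the Lagrange interpolation formula with nodes -2, 3, 4, 5:
  L_0(x) = (x - 3)(x - 4)(x - 5) / -210
  L_1(x) = (x + 2)(x - 4)(x - 5) / 10
  L_2(x) = (x + 2)(x - 3)(x - 5) / -6
  L_3(x) = (x + 2)(x - 3)(x - 4) / 14
Then f(x) = -31/3·L_0(x) + 28·L_1(x) + 191/3·L_2(x) + 368/3·L_3(x).
Expanding and collecting terms gives f(x) = x^3 - (1/3)x^2 + x + 1.
Check: f(3) = 28. ✓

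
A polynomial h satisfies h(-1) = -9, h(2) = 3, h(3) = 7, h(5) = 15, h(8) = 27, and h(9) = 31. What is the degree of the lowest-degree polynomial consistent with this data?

1

Divided differences on the nodes -1, 2, 3, 5, 8, 9:
  order 0: -9  3  7  15  27  31
  order 1: 4  4  4  4  4
  order 2: 0  0  0  0
  order 3: 0  0  0
  order 4: 0  0
  order 5: 0
The order-1 divided differences are all 4 (nonzero) and every higher order vanishes, so the data lies on a polynomial of degree exactly 1.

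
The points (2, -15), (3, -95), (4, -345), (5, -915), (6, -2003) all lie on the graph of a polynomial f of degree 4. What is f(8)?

-6765

Using the Lagrange interpolation formula with nodes 2, 3, 4, 5, 6:
  L_0(n) = (n - 3)(n - 4)(n - 5)(n - 6) / 24
  L_1(n) = (n - 2)(n - 4)(n - 5)(n - 6) / -6
  L_2(n) = (n - 2)(n - 3)(n - 5)(n - 6) / 4
  L_3(n) = (n - 2)(n - 3)(n - 4)(n - 6) / -6
  L_4(n) = (n - 2)(n - 3)(n - 4)(n - 5) / 24
Then f(n) = -15·L_0(n) - 95·L_1(n) - 345·L_2(n) - 915·L_3(n) - 2003·L_4(n).
Expanding and collecting terms gives f(n) = -2n^4 + 3n^3 - 2n^2 + 3n - 5.
Evaluating at n = 8: f(8) = -6765.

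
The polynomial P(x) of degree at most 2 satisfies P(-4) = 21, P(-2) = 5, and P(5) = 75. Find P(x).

P(x) = 2x^2 + 4x + 5

Using the Lagrange interpolation formula with nodes -4, -2, 5:
  L_0(x) = (x + 2)(x - 5) / 18
  L_1(x) = (x + 4)(x - 5) / -14
  L_2(x) = (x + 4)(x + 2) / 63
Then P(x) = 21·L_0(x) + 5·L_1(x) + 75·L_2(x).
Expanding and collecting terms gives P(x) = 2x^2 + 4x + 5.
Check: P(5) = 75. ✓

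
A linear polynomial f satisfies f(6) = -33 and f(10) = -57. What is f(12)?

Using the Lagrange interpolation formula with nodes 6, 10:
  L_0(s) = (s - 10) / -4
  L_1(s) = (s - 6) / 4
Then f(s) = -33·L_0(s) - 57·L_1(s).
Expanding and collecting terms gives f(s) = -6s + 3.
Evaluating at s = 12: f(12) = -69.

-69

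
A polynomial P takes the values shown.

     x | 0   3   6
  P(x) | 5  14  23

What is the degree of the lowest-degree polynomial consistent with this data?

1

Forward differences of the values at x = 0, 3, 6:
  P  : 5  14  23
  Δ  : 9  9
  Δ^2: 0
The first differences are constant (9) and nonzero, while all higher differences vanish, so the minimal degree is 1.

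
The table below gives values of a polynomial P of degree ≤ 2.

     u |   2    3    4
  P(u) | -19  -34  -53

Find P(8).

Write P(u) = au^2 + bu + c. Substituting each data point gives a linear system:
  4a + 2b + c = -19
  9a + 3b + c = -34
  16a + 4b + c = -53
Solving the system yields a = -2, b = -5, c = -1.
So P(u) = -2u^2 - 5u - 1.
Then P(8) = -169.

-169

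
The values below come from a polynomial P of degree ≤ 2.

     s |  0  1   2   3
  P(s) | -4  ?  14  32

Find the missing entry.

On equispaced nodes a degree-2 polynomial has vanishing third forward difference, so
  - P(0) + 3·P(1) - 3·P(2) + P(3) = 0.
Substituting the known values and solving for P(1):
  3·P(1) = 6
  P(1) = 2.

2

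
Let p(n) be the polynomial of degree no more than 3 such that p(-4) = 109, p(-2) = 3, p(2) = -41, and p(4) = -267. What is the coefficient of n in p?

1

Write p(n) = an^3 + bn^2 + cn + d. Substituting each data point gives a linear system:
  -64a + 16b - 4c + d = 109
  -8a + 4b - 2c + d = 3
  8a + 4b + 2c + d = -41
  64a + 16b + 4c + d = -267
Solving the system yields a = -3, b = -5, c = 1, d = 1.
So p(n) = -3n^3 - 5n^2 + n + 1.
The coefficient of n is 1.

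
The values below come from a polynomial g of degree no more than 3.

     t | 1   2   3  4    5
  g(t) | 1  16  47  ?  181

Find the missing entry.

On equispaced nodes a degree-3 polynomial has vanishing fourth forward difference, so
  g(1) - 4·g(2) + 6·g(3) - 4·g(4) + g(5) = 0.
Substituting the known values and solving for g(4):
  -4·g(4) = -400
  g(4) = 100.

100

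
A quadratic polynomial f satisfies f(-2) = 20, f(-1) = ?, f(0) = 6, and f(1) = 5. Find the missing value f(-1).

The 3 known points determine the degree-2 polynomial uniquely.
Write f(u) = au^2 + bu + c. Substituting each data point gives a linear system:
  4a - 2b + c = 20
  c = 6
  a + b + c = 5
Solving the system yields a = 2, b = -3, c = 6.
So f(u) = 2u^2 - 3u + 6.
Then f(-1) = 11.

11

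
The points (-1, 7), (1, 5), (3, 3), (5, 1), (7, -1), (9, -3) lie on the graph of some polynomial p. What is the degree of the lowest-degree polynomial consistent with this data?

Forward differences of the values at u = -1, 1, 3, 5, 7, 9:
  p  : 7  5  3  1  -1  -3
  Δ  : -2  -2  -2  -2  -2
  Δ^2: 0  0  0  0
  Δ^3: 0  0  0
  Δ^4: 0  0
  Δ^5: 0
The first differences are constant (-2) and nonzero, while all higher differences vanish, so the minimal degree is 1.

1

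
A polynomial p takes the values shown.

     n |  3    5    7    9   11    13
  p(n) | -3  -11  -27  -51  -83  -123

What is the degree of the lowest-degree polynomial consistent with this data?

Forward differences of the values at n = 3, 5, 7, 9, 11, 13:
  p  : -3  -11  -27  -51  -83  -123
  Δ  : -8  -16  -24  -32  -40
  Δ^2: -8  -8  -8  -8
  Δ^3: 0  0  0
  Δ^4: 0  0
  Δ^5: 0
The second differences are constant (-8) and nonzero, while all higher differences vanish, so the minimal degree is 2.

2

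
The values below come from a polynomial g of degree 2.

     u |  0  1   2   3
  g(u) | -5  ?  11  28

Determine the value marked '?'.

0

The 3 known points determine the degree-2 polynomial uniquely.
Write g(u) = au^2 + bu + c. Substituting each data point gives a linear system:
  c = -5
  4a + 2b + c = 11
  9a + 3b + c = 28
Solving the system yields a = 3, b = 2, c = -5.
So g(u) = 3u² + 2u - 5.
Then g(1) = 0.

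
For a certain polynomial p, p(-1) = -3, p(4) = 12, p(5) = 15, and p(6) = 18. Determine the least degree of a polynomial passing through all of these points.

1

Divided differences on the nodes -1, 4, 5, 6:
  order 0: -3  12  15  18
  order 1: 3  3  3
  order 2: 0  0
  order 3: 0
The order-1 divided differences are all 3 (nonzero) and every higher order vanishes, so the data lies on a polynomial of degree exactly 1.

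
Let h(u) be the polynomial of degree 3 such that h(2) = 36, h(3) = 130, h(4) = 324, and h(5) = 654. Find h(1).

Forward differences of the values at u = 2, 3, 4, 5:
  h  : 36  130  324  654
  Δ  : 94  194  330
  Δ^2: 100  136
  Δ^3: 36
The third differences are constant, confirming degree 3.
Interpolating (Newton forward form) and evaluating at u = 1 gives h(1) = 6.

6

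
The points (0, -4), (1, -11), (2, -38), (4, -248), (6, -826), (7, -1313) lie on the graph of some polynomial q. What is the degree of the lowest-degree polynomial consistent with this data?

3

Divided differences on the nodes 0, 1, 2, 4, 6, 7:
  order 0: -4  -11  -38  -248  -826  -1313
  order 1: -7  -27  -105  -289  -487
  order 2: -10  -26  -46  -66
  order 3: -4  -4  -4
  order 4: 0  0
  order 5: 0
The order-3 divided differences are all -4 (nonzero) and every higher order vanishes, so the data lies on a polynomial of degree exactly 3.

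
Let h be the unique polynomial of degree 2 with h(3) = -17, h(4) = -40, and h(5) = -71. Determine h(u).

h(u) = -4u^2 + 5u + 4

Write h(u) = au^2 + bu + c. Substituting each data point gives a linear system:
  9a + 3b + c = -17
  16a + 4b + c = -40
  25a + 5b + c = -71
Solving the system yields a = -4, b = 5, c = 4.
So h(u) = -4u² + 5u + 4.
Check: h(3) = -17. ✓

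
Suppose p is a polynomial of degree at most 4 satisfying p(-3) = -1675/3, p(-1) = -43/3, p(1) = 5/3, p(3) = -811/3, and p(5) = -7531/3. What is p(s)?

Write p(s) = as^4 + bs^3 + cs^2 + ds + e. Substituting each data point gives a linear system:
  81a - 27b + 9c - 3d + e = -1675/3
  a - b + c - d + e = -43/3
  a + b + c + d + e = 5/3
  81a + 27b + 9c + 3d + e = -811/3
  625a + 125b + 25c + 5d + e = -7531/3
Solving the system yields a = -5, b = 5, c = -1, d = 3, e = -1/3.
So p(s) = -5s⁴ + 5s³ - s² + 3s - 1/3.
Check: p(-1) = -43/3. ✓

p(s) = -5s^4 + 5s^3 - s^2 + 3s - 1/3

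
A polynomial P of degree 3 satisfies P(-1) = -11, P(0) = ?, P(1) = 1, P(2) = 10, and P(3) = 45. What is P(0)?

The 4 known points determine the degree-3 polynomial uniquely.
Write P(t) = at^3 + bt^2 + ct + d. Substituting each data point gives a linear system:
  -a + b - c + d = -11
  a + b + c + d = 1
  8a + 4b + 2c + d = 10
  27a + 9b + 3c + d = 45
Solving the system yields a = 3, b = -5, c = 3, d = 0.
So P(t) = 3t³ - 5t² + 3t.
Then P(0) = 0.

0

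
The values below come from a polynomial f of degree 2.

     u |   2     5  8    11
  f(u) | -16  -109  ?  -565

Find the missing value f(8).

On equispaced nodes a degree-2 polynomial has vanishing third forward difference, so
  - f(2) + 3·f(5) - 3·f(8) + f(11) = 0.
Substituting the known values and solving for f(8):
  -3·f(8) = 876
  f(8) = -292.

-292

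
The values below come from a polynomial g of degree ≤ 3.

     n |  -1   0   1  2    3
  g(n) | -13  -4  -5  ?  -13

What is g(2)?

-10

On equispaced nodes a degree-3 polynomial has vanishing fourth forward difference, so
  g(-1) - 4·g(0) + 6·g(1) - 4·g(2) + g(3) = 0.
Substituting the known values and solving for g(2):
  -4·g(2) = 40
  g(2) = -10.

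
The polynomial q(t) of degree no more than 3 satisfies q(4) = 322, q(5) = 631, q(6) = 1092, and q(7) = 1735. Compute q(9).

3687

Write q(t) = at^3 + bt^2 + ct + d. Substituting each data point gives a linear system:
  64a + 16b + 4c + d = 322
  125a + 25b + 5c + d = 631
  216a + 36b + 6c + d = 1092
  343a + 49b + 7c + d = 1735
Solving the system yields a = 5, b = 1, c = -5, d = 6.
So q(t) = 5t^3 + t^2 - 5t + 6.
Then q(9) = 3687.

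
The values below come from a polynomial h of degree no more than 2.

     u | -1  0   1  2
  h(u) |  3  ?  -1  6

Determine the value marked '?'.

-2

On equispaced nodes a degree-2 polynomial has vanishing third forward difference, so
  - h(-1) + 3·h(0) - 3·h(1) + h(2) = 0.
Substituting the known values and solving for h(0):
  3·h(0) = -6
  h(0) = -2.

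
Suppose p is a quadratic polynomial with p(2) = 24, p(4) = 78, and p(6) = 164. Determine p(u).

p(u) = 4u^2 + 3u + 2

Write p(u) = au^2 + bu + c. Substituting each data point gives a linear system:
  4a + 2b + c = 24
  16a + 4b + c = 78
  36a + 6b + c = 164
Solving the system yields a = 4, b = 3, c = 2.
So p(u) = 4u^2 + 3u + 2.
Check: p(2) = 24. ✓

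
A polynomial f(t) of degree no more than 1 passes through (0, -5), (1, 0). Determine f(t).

f(t) = 5t - 5

Write f(t) = at + b. Substituting each data point gives a linear system:
  b = -5
  a + b = 0
Solving the system yields a = 5, b = -5.
So f(t) = 5t - 5.
Check: f(0) = -5. ✓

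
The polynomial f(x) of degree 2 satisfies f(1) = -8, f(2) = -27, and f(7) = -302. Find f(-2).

Write f(x) = ax^2 + bx + c. Substituting each data point gives a linear system:
  a + b + c = -8
  4a + 2b + c = -27
  49a + 7b + c = -302
Solving the system yields a = -6, b = -1, c = -1.
So f(x) = -6x^2 - x - 1.
Then f(-2) = -23.

-23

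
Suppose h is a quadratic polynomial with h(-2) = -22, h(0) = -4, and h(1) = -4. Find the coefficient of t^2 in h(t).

-3

Write h(t) = at^2 + bt + c. Substituting each data point gives a linear system:
  4a - 2b + c = -22
  c = -4
  a + b + c = -4
Solving the system yields a = -3, b = 3, c = -4.
So h(t) = -3t^2 + 3t - 4.
The leading coefficient is -3.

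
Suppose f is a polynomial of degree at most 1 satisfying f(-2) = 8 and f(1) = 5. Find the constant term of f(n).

Write f(n) = an + b. Substituting each data point gives a linear system:
  -2a + b = 8
  a + b = 5
Solving the system yields a = -1, b = 6.
So f(n) = -n + 6.
The constant term is 6.

6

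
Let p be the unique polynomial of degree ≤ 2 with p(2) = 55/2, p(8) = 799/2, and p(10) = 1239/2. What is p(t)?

Write p(t) = at^2 + bt + c. Substituting each data point gives a linear system:
  4a + 2b + c = 55/2
  64a + 8b + c = 799/2
  100a + 10b + c = 1239/2
Solving the system yields a = 6, b = 2, c = -1/2.
So p(t) = 6t^2 + 2t - 1/2.
Check: p(2) = 55/2. ✓

p(t) = 6t^2 + 2t - 1/2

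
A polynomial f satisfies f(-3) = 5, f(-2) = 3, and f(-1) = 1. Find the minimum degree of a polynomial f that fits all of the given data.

1

Forward differences of the values at s = -3, -2, -1:
  f  : 5  3  1
  Δ  : -2  -2
  Δ^2: 0
The first differences are constant (-2) and nonzero, while all higher differences vanish, so the minimal degree is 1.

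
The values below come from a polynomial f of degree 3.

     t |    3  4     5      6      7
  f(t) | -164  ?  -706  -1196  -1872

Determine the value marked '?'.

-372

The 4 known points determine the degree-3 polynomial uniquely.
Write f(t) = at^3 + bt^2 + ct + d. Substituting each data point gives a linear system:
  27a + 9b + 3c + d = -164
  125a + 25b + 5c + d = -706
  216a + 36b + 6c + d = -1196
  343a + 49b + 7c + d = -1872
Solving the system yields a = -5, b = -3, c = -2, d = 4.
So f(t) = -5t^3 - 3t^2 - 2t + 4.
Then f(4) = -372.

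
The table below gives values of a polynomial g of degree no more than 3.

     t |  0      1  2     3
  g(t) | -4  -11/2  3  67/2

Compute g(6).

Using the Lagrange interpolation formula with nodes 0, 1, 2, 3:
  L_0(t) = (t - 1)(t - 2)(t - 3) / -6
  L_1(t) = t(t - 2)(t - 3) / 2
  L_2(t) = t(t - 1)(t - 3) / -2
  L_3(t) = t(t - 1)(t - 2) / 6
Then g(t) = -4·L_0(t) - 11/2·L_1(t) + 3·L_2(t) + 67/2·L_3(t).
Expanding and collecting terms gives g(t) = 2t³ - t² - (5/2)t - 4.
Evaluating at t = 6: g(6) = 377.

377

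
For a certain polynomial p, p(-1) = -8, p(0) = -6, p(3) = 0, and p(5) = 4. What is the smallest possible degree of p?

1

Divided differences on the nodes -1, 0, 3, 5:
  order 0: -8  -6  0  4
  order 1: 2  2  2
  order 2: 0  0
  order 3: 0
The order-1 divided differences are all 2 (nonzero) and every higher order vanishes, so the data lies on a polynomial of degree exactly 1.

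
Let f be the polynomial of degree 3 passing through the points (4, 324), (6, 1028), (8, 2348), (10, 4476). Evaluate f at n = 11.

5903

Using the Lagrange interpolation formula with nodes 4, 6, 8, 10:
  L_0(n) = (n - 6)(n - 8)(n - 10) / -48
  L_1(n) = (n - 4)(n - 8)(n - 10) / 16
  L_2(n) = (n - 4)(n - 6)(n - 10) / -16
  L_3(n) = (n - 4)(n - 6)(n - 8) / 48
Then f(n) = 324·L_0(n) + 1028·L_1(n) + 2348·L_2(n) + 4476·L_3(n).
Expanding and collecting terms gives f(n) = 4n³ + 5n² - 2n - 4.
Evaluating at n = 11: f(11) = 5903.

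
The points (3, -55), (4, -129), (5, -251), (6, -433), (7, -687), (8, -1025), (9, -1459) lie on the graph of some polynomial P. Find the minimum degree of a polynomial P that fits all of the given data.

3

Forward differences of the values at s = 3, 4, 5, 6, 7, 8, 9:
  P  : -55  -129  -251  -433  -687  -1025  -1459
  Δ  : -74  -122  -182  -254  -338  -434
  Δ^2: -48  -60  -72  -84  -96
  Δ^3: -12  -12  -12  -12
  Δ^4: 0  0  0
  Δ^5: 0  0
  Δ^6: 0
The third differences are constant (-12) and nonzero, while all higher differences vanish, so the minimal degree is 3.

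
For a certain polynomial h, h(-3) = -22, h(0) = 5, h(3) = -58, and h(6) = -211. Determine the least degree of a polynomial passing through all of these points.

Forward differences of the values at x = -3, 0, 3, 6:
  h  : -22  5  -58  -211
  Δ  : 27  -63  -153
  Δ^2: -90  -90
  Δ^3: 0
The second differences are constant (-90) and nonzero, while all higher differences vanish, so the minimal degree is 2.

2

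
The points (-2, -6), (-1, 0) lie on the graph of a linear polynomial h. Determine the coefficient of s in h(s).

6

Write h(s) = as + b. Substituting each data point gives a linear system:
  -2a + b = -6
  -a + b = 0
Solving the system yields a = 6, b = 6.
So h(s) = 6s + 6.
The leading coefficient is 6.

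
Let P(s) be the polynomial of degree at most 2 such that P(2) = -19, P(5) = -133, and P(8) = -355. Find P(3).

-45

Forward differences of the values at s = 2, 5, 8:
  P  : -19  -133  -355
  Δ  : -114  -222
  Δ^2: -108
The second differences are constant, confirming degree 2.
Interpolating (Newton forward form) and evaluating at s = 3 gives P(3) = -45.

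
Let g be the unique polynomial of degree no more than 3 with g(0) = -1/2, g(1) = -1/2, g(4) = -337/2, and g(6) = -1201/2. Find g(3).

-133/2

Write g(x) = ax^3 + bx^2 + cx + d. Substituting each data point gives a linear system:
  d = -1/2
  a + b + c + d = -1/2
  64a + 16b + 4c + d = -337/2
  216a + 36b + 6c + d = -1201/2
Solving the system yields a = -3, b = 1, c = 2, d = -1/2.
So g(x) = -3x^3 + x^2 + 2x - 1/2.
Then g(3) = -133/2.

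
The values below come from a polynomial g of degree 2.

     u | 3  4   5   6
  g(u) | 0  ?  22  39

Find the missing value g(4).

The 3 known points determine the degree-2 polynomial uniquely.
Write g(u) = au^2 + bu + c. Substituting each data point gives a linear system:
  9a + 3b + c = 0
  25a + 5b + c = 22
  36a + 6b + c = 39
Solving the system yields a = 2, b = -5, c = -3.
So g(u) = 2u^2 - 5u - 3.
Then g(4) = 9.

9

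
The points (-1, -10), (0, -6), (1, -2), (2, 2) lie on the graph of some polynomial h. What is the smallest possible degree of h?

Forward differences of the values at x = -1, 0, 1, 2:
  h  : -10  -6  -2  2
  Δ  : 4  4  4
  Δ^2: 0  0
  Δ^3: 0
The first differences are constant (4) and nonzero, while all higher differences vanish, so the minimal degree is 1.

1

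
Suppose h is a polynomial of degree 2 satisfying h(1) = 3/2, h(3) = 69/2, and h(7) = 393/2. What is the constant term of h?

-3

Write h(t) = at^2 + bt + c. Substituting each data point gives a linear system:
  a + b + c = 3/2
  9a + 3b + c = 69/2
  49a + 7b + c = 393/2
Solving the system yields a = 4, b = 1/2, c = -3.
So h(t) = 4t² + (1/2)t - 3.
The constant term is -3.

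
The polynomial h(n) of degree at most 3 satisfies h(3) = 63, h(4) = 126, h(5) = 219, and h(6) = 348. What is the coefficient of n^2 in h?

3

Write h(n) = an^3 + bn^2 + cn + d. Substituting each data point gives a linear system:
  27a + 9b + 3c + d = 63
  64a + 16b + 4c + d = 126
  125a + 25b + 5c + d = 219
  216a + 36b + 6c + d = 348
Solving the system yields a = 1, b = 3, c = 5, d = -6.
So h(n) = n^3 + 3n^2 + 5n - 6.
The coefficient of n^2 is 3.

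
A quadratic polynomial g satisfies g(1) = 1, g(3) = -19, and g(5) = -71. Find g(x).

Write g(x) = ax^2 + bx + c. Substituting each data point gives a linear system:
  a + b + c = 1
  9a + 3b + c = -19
  25a + 5b + c = -71
Solving the system yields a = -4, b = 6, c = -1.
So g(x) = -4x² + 6x - 1.
Check: g(5) = -71. ✓

g(x) = -4x^2 + 6x - 1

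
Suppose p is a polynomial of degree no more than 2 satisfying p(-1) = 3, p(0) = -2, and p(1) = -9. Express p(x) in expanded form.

Using the Lagrange interpolation formula with nodes -1, 0, 1:
  L_0(x) = x(x - 1) / 2
  L_1(x) = (x + 1)(x - 1) / -1
  L_2(x) = (x + 1)x / 2
Then p(x) = 3·L_0(x) - 2·L_1(x) - 9·L_2(x).
Expanding and collecting terms gives p(x) = -x^2 - 6x - 2.
Check: p(0) = -2. ✓

p(x) = -x^2 - 6x - 2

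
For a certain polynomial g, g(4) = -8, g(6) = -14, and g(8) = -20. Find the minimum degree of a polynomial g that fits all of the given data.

1

Forward differences of the values at t = 4, 6, 8:
  g  : -8  -14  -20
  Δ  : -6  -6
  Δ^2: 0
The first differences are constant (-6) and nonzero, while all higher differences vanish, so the minimal degree is 1.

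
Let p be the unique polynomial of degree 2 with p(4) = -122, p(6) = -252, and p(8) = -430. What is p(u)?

Using the Lagrange interpolation formula with nodes 4, 6, 8:
  L_0(u) = (u - 6)(u - 8) / 8
  L_1(u) = (u - 4)(u - 8) / -4
  L_2(u) = (u - 4)(u - 6) / 8
Then p(u) = -122·L_0(u) - 252·L_1(u) - 430·L_2(u).
Expanding and collecting terms gives p(u) = -6u^2 - 5u - 6.
Check: p(4) = -122. ✓

p(u) = -6u^2 - 5u - 6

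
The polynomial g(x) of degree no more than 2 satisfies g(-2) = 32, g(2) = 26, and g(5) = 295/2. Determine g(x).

Write g(x) = ax^2 + bx + c. Substituting each data point gives a linear system:
  4a - 2b + c = 32
  4a + 2b + c = 26
  25a + 5b + c = 295/2
Solving the system yields a = 6, b = -3/2, c = 5.
So g(x) = 6x^2 - (3/2)x + 5.
Check: g(2) = 26. ✓

g(x) = 6x^2 - (3/2)x + 5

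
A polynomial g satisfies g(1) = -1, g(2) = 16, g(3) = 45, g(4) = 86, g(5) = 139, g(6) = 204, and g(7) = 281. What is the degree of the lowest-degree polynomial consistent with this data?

2

Forward differences of the values at s = 1, 2, 3, 4, 5, 6, 7:
  g  : -1  16  45  86  139  204  281
  Δ  : 17  29  41  53  65  77
  Δ^2: 12  12  12  12  12
  Δ^3: 0  0  0  0
  Δ^4: 0  0  0
  Δ^5: 0  0
  Δ^6: 0
The second differences are constant (12) and nonzero, while all higher differences vanish, so the minimal degree is 2.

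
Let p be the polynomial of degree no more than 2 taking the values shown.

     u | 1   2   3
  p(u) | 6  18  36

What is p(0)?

Forward differences of the values at u = 1, 2, 3:
  p  : 6  18  36
  Δ  : 12  18
  Δ^2: 6
The second differences are constant, confirming degree 2.
Interpolating (Newton forward form) and evaluating at u = 0 gives p(0) = 0.

0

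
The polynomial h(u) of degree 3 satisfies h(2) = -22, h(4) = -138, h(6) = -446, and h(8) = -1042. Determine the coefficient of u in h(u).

Write h(u) = au^3 + bu^2 + cu + d. Substituting each data point gives a linear system:
  8a + 4b + 2c + d = -22
  64a + 16b + 4c + d = -138
  216a + 36b + 6c + d = -446
  512a + 64b + 8c + d = -1042
Solving the system yields a = -2, b = 0, c = -2, d = -2.
So h(u) = -2u^3 - 2u - 2.
The coefficient of u is -2.

-2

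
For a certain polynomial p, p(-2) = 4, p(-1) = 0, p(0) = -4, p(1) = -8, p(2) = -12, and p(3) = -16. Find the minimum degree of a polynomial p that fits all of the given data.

1

Forward differences of the values at s = -2, -1, 0, 1, 2, 3:
  p  : 4  0  -4  -8  -12  -16
  Δ  : -4  -4  -4  -4  -4
  Δ^2: 0  0  0  0
  Δ^3: 0  0  0
  Δ^4: 0  0
  Δ^5: 0
The first differences are constant (-4) and nonzero, while all higher differences vanish, so the minimal degree is 1.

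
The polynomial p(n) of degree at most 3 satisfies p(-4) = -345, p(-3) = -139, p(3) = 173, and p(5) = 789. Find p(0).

-1

Using the Lagrange interpolation formula with nodes -4, -3, 3, 5:
  L_0(n) = (n + 3)(n - 3)(n - 5) / -63
  L_1(n) = (n + 4)(n - 3)(n - 5) / 48
  L_2(n) = (n + 4)(n + 3)(n - 5) / -84
  L_3(n) = (n + 4)(n + 3)(n - 3) / 144
Then p(n) = -345·L_0(n) - 139·L_1(n) + 173·L_2(n) + 789·L_3(n).
Expanding and collecting terms gives p(n) = 6n^3 + 2n^2 - 2n - 1.
Evaluating at n = 0: p(0) = -1.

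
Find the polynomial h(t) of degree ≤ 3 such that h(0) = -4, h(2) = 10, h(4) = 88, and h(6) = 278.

Write h(t) = at^3 + bt^2 + ct + d. Substituting each data point gives a linear system:
  d = -4
  8a + 4b + 2c + d = 10
  64a + 16b + 4c + d = 88
  216a + 36b + 6c + d = 278
Solving the system yields a = 1, b = 2, c = -1, d = -4.
So h(t) = t^3 + 2t^2 - t - 4.
Check: h(4) = 88. ✓

h(t) = t^3 + 2t^2 - t - 4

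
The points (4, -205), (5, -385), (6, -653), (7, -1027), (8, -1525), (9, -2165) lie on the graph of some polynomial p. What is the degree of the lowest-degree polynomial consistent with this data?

3

Forward differences of the values at u = 4, 5, 6, 7, 8, 9:
  p  : -205  -385  -653  -1027  -1525  -2165
  Δ  : -180  -268  -374  -498  -640
  Δ^2: -88  -106  -124  -142
  Δ^3: -18  -18  -18
  Δ^4: 0  0
  Δ^5: 0
The third differences are constant (-18) and nonzero, while all higher differences vanish, so the minimal degree is 3.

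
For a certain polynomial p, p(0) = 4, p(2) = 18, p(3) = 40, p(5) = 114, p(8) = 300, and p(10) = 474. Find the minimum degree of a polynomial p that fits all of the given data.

Divided differences on the nodes 0, 2, 3, 5, 8, 10:
  order 0: 4  18  40  114  300  474
  order 1: 7  22  37  62  87
  order 2: 5  5  5  5
  order 3: 0  0  0
  order 4: 0  0
  order 5: 0
The order-2 divided differences are all 5 (nonzero) and every higher order vanishes, so the data lies on a polynomial of degree exactly 2.

2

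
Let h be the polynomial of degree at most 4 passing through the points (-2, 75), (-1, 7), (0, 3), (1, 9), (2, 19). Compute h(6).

Using the Lagrange interpolation formula with nodes -2, -1, 0, 1, 2:
  L_0(s) = (s + 1)s(s - 1)(s - 2) / 24
  L_1(s) = (s + 2)s(s - 1)(s - 2) / -6
  L_2(s) = (s + 2)(s + 1)(s - 1)(s - 2) / 4
  L_3(s) = (s + 2)(s + 1)s(s - 2) / -6
  L_4(s) = (s + 2)(s + 1)s(s - 1) / 24
Then h(s) = 75·L_0(s) + 7·L_1(s) + 3·L_2(s) + 9·L_3(s) + 19·L_4(s).
Expanding and collecting terms gives h(s) = 2s⁴ - 5s³ + 3s² + 6s + 3.
Evaluating at s = 6: h(6) = 1659.

1659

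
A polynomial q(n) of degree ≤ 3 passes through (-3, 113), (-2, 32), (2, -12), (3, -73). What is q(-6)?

Using the Lagrange interpolation formula with nodes -3, -2, 2, 3:
  L_0(n) = (n + 2)(n - 2)(n - 3) / -30
  L_1(n) = (n + 3)(n - 2)(n - 3) / 20
  L_2(n) = (n + 3)(n + 2)(n - 3) / -20
  L_3(n) = (n + 3)(n + 2)(n - 2) / 30
Then q(n) = 113·L_0(n) + 32·L_1(n) - 12·L_2(n) - 73·L_3(n).
Expanding and collecting terms gives q(n) = -4n^3 + 2n^2 + 5n + 2.
Evaluating at n = -6: q(-6) = 908.

908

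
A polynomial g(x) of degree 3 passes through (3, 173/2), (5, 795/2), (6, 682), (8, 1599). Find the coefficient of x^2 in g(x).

Write g(x) = ax^3 + bx^2 + cx + d. Substituting each data point gives a linear system:
  27a + 9b + 3c + d = 173/2
  125a + 25b + 5c + d = 795/2
  216a + 36b + 6c + d = 682
  512a + 64b + 8c + d = 1599
Solving the system yields a = 3, b = 1, c = 1/2, d = -5.
So g(x) = 3x³ + x² + (1/2)x - 5.
The coefficient of x^2 is 1.

1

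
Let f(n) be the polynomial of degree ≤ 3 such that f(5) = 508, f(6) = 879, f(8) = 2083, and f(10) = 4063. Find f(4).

259

Write f(n) = an^3 + bn^2 + cn + d. Substituting each data point gives a linear system:
  125a + 25b + 5c + d = 508
  216a + 36b + 6c + d = 879
  512a + 64b + 8c + d = 2083
  1000a + 100b + 10c + d = 4063
Solving the system yields a = 4, b = 1, c = -4, d = 3.
So f(n) = 4n^3 + n^2 - 4n + 3.
Then f(4) = 259.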